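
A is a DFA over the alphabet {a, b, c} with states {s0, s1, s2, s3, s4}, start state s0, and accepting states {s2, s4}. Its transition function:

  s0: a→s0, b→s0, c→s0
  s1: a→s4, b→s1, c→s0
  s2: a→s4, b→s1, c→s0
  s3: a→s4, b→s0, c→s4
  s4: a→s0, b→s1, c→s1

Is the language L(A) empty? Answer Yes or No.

The states reachable from the start state are {s0}.
None of the accepting states {s2, s4} is reachable, so no string is accepted and L(A) = ∅.

Yes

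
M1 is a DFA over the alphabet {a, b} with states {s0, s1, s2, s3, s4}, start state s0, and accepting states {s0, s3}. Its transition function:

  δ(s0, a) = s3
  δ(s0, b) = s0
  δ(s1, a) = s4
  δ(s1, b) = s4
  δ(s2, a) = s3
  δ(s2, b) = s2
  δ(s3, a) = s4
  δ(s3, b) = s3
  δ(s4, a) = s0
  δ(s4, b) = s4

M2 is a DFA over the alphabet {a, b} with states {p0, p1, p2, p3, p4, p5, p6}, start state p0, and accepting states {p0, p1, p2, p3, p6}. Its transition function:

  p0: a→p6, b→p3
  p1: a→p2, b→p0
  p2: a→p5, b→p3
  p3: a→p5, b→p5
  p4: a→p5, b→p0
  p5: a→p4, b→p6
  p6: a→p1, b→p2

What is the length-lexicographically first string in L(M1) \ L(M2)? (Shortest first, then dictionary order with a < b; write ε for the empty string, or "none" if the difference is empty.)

ba

The string ba is accepted by M1 but not by M2.
No shorter string lies in the difference, and ba is the lexicographically first length-2 string in L(M1) \ L(M2).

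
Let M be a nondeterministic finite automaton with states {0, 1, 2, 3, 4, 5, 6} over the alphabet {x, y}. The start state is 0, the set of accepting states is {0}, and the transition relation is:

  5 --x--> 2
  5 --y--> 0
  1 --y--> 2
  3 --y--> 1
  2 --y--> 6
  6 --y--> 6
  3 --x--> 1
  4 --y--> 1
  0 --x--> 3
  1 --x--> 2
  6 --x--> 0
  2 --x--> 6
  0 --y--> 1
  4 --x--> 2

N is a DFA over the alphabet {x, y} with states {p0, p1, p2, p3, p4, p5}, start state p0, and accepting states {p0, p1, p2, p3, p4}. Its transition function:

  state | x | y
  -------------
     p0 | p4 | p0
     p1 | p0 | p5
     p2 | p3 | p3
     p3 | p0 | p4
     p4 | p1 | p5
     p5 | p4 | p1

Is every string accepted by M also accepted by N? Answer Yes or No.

Exploring the product automaton M × N from the start pair (0, p0), following both machines on each input symbol, reaches 18 state pairs: (0, p0), (3, p4), (1, p0), (1, p1), (1, p5), (2, p4), (2, p0), (2, p5), (2, p1), (6, p1), (6, p5), (6, p4), (6, p0), (0, p4), (0, p1), (3, p1), (3, p0), (1, p4).
M accepts in {0} and N accepts in {p0, p1, p2, p3, p4}. The reachable pairs whose M-component is accepting are (0, p0), (0, p4), (0, p1); in each of them the N-component is accepting too, so the product for L(M) \ L(N) (M-component accepting, N-component rejecting) has no reachable accepting pair and the difference is empty.
Hence every string in L(M) is also in L(N).

Yes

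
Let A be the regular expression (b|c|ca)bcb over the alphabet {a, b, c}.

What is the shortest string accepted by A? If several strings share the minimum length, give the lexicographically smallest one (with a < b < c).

bbcb

By inspection of the expression, no string of length less than 4 matches, and bbcb is the lexicographically first match of length 4.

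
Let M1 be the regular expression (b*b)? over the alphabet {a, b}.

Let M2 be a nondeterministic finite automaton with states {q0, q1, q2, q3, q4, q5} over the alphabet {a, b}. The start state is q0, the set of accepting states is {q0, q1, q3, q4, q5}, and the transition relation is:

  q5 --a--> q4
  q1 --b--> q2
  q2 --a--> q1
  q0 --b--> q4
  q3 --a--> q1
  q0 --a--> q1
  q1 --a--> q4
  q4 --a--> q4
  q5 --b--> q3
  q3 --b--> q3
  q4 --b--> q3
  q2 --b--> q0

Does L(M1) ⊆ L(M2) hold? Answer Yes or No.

Converting the expression M1 to a DFA (subset construction, then merging equivalent states) gives the minimal DFA with states {r0, r1}, start state r0, accepting states {r0} and transitions r0: a→r1, b→r0; r1: a→r1, b→r1.
Exploring the product automaton M1 × M2 from the start pair (r0, q0), following both machines on each input symbol, reaches 8 state pairs: (r0, q0), (r1, q1), (r0, q4), (r1, q4), (r1, q2), (r0, q3), (r1, q3), (r1, q0).
M1 accepts in {r0} and M2 accepts in {q0, q1, q3, q4, q5}. The reachable pairs whose M1-component is accepting are (r0, q0), (r0, q4), (r0, q3); in each of them the M2-component is accepting too, so the product for L(M1) \ L(M2) (M1-component accepting, M2-component rejecting) has no reachable accepting pair and the difference is empty.
Hence every string in L(M1) is also in L(M2).

Yes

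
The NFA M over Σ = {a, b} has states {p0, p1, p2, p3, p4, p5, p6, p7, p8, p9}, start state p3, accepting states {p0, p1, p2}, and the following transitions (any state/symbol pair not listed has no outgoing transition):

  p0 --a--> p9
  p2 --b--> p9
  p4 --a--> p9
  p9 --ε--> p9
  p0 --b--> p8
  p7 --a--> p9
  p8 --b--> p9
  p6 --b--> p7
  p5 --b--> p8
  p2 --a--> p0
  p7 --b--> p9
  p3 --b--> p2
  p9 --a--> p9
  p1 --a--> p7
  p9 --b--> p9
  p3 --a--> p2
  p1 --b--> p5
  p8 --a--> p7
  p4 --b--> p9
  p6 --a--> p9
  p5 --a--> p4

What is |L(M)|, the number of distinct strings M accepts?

4

The useful subgraph on states {p0, p2, p3} is acyclic, so L(M) is finite; the longest accepting path visits 3 useful states, giving maximum string length 2.
Counting accepting paths from p3 by length: 2 of length 1, 2 of length 2. Total 4.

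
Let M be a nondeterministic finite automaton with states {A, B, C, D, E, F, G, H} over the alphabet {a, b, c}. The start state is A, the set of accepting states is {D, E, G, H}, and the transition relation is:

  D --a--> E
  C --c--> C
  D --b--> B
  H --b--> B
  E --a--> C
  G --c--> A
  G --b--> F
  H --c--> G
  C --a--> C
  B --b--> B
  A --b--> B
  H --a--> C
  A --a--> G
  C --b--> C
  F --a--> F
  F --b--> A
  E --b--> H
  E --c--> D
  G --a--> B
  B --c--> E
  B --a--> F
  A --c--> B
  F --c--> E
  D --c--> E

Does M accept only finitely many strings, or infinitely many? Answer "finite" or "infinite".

State B is reachable from the start and can reach an accepting state, and it lies on the cycle B → B.
Traversing that cycle any number of times yields accepted strings of unbounded length, so the language is infinite.

infinite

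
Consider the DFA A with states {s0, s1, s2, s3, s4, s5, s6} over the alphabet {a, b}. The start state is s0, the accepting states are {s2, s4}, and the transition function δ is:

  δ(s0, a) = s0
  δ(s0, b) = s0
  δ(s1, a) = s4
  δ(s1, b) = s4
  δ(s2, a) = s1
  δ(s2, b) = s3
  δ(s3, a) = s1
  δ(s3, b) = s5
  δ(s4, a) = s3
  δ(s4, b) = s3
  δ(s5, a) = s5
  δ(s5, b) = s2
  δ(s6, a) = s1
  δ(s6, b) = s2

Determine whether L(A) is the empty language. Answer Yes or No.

The states reachable from the start state are {s0}.
None of the accepting states {s2, s4} is reachable, so no string is accepted and L(A) = ∅.

Yes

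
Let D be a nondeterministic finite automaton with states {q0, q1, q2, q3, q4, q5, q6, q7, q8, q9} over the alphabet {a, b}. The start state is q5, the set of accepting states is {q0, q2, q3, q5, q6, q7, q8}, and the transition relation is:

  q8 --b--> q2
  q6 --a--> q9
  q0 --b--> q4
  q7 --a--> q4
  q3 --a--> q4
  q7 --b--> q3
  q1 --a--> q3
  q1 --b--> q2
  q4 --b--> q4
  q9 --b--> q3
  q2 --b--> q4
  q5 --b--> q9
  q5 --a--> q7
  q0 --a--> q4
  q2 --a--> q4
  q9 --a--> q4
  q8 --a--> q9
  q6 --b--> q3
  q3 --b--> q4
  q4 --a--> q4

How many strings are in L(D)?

The useful subgraph on states {q3, q5, q7, q9} is acyclic, so L(D) is finite; the longest accepting path visits 3 useful states, giving maximum string length 2.
Counting accepting paths from q5 by length: 1 of length 0, 1 of length 1, 2 of length 2. Total 4.

4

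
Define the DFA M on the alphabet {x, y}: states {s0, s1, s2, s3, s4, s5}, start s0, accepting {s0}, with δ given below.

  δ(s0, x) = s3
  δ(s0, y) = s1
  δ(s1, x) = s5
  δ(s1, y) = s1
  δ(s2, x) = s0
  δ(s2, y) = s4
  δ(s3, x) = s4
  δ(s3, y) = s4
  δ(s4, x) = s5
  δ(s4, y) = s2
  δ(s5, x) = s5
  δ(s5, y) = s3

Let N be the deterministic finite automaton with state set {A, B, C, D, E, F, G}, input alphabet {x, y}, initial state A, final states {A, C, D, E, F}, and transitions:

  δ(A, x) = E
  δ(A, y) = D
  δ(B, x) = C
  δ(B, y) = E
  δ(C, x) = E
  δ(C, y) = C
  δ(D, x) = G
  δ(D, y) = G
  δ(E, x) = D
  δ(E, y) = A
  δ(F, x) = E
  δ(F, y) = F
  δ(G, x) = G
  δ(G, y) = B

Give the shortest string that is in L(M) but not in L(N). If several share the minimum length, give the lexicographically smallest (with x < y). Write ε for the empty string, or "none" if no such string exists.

xxyx

The string xxyx is accepted by M but not by N.
No shorter string lies in the difference, and xxyx is the lexicographically first length-4 string in L(M) \ L(N).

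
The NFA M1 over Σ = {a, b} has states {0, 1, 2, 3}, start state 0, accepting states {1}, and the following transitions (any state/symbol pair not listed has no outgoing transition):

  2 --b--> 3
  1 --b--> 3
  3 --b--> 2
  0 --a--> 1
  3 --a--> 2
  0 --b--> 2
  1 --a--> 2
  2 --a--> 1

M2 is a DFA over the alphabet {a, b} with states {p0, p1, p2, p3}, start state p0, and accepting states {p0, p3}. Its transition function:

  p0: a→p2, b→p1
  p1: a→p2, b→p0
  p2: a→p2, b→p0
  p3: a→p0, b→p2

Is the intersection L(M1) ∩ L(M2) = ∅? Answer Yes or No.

Yes

Exploring the product automaton M1 × M2 from the start pair (0, p0), following both machines on each input symbol, reaches 5 state pairs: (0, p0), (1, p2), (2, p1), (2, p2), (3, p0).
M1 accepts in {1} and M2 accepts in {p0, p3}; no reachable pair has both components accepting, so no string drives both machines to acceptance simultaneously and L(M1) ∩ L(M2) = ∅.
So no string is accepted by both, and the intersection is empty.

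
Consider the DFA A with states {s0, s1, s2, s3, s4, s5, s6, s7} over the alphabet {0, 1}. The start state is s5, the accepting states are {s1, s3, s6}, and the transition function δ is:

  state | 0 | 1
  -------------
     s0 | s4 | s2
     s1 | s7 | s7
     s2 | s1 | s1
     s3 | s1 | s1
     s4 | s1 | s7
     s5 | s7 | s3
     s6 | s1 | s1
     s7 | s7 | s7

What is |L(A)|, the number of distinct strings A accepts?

3

The useful subgraph on states {s1, s3, s5} is acyclic, so L(A) is finite; the longest accepting path visits 3 useful states, giving maximum string length 2.
Counting accepting paths from s5 by length: 1 of length 1, 2 of length 2. Total 3.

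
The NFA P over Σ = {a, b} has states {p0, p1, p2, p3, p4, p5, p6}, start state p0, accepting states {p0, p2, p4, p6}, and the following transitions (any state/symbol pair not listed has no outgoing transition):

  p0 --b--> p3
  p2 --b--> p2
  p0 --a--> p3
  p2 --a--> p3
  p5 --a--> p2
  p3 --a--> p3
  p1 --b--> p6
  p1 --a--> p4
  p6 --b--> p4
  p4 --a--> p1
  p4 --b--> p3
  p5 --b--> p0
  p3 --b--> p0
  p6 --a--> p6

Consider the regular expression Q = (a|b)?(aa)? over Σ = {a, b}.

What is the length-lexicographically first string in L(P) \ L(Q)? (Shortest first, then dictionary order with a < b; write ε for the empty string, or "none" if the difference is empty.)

The string ab is accepted by P but not by Q.
No shorter string lies in the difference, and ab is the lexicographically first length-2 string in L(P) \ L(Q).

ab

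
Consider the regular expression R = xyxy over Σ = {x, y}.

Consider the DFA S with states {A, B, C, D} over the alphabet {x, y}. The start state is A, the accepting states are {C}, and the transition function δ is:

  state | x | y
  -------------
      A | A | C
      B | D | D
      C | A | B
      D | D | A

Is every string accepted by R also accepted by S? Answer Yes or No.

Yes

Converting the expression R to a DFA (subset construction, then merging equivalent states) gives the minimal DFA with states {r0, r1, r2, r3, r4, r5}, start state r0, accepting states {r5} and transitions r0: x→r1, y→r2; r1: x→r2, y→r3; r2: x→r2, y→r2; r3: x→r4, y→r2; r4: x→r2, y→r5; r5: x→r2, y→r2.
Exploring the product automaton R × S from the start pair (r0, A), following both machines on each input symbol, reaches 9 state pairs: (r0, A), (r1, A), (r2, C), (r2, A), (r3, C), (r2, B), (r4, A), (r2, D), (r5, C).
R accepts in {r5} and S accepts in {C}. The reachable pairs whose R-component is accepting are (r5, C); in each of them the S-component is accepting too, so the product for L(R) \ L(S) (R-component accepting, S-component rejecting) has no reachable accepting pair and the difference is empty.
Hence every string in L(R) is also in L(S).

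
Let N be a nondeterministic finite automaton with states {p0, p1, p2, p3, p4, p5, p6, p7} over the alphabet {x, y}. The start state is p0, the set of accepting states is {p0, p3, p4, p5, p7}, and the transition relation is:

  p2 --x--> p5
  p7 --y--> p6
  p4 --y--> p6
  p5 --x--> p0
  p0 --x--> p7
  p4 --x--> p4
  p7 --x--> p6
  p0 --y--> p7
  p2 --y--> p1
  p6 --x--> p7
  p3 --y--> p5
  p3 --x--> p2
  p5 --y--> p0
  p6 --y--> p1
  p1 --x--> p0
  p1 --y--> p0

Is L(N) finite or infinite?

infinite

State p0 is reachable from the start and can reach an accepting state, and it lies on the cycle p0 → p7 → p6 → p1 → p0.
Traversing that cycle any number of times yields accepted strings of unbounded length, so the language is infinite.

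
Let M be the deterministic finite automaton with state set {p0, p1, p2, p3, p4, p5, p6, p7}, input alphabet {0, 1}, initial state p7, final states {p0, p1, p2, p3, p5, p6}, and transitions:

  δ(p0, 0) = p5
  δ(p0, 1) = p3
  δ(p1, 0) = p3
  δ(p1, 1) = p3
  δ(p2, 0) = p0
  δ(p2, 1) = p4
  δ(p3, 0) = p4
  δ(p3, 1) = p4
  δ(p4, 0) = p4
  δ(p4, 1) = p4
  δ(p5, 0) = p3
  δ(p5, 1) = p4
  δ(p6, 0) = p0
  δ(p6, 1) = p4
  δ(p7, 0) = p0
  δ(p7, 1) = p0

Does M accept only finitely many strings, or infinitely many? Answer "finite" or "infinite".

finite

The useful states (reachable from p7 and able to reach an accepting state) are {p0, p3, p5, p7}.
Restricted to these states the transition graph has no cycle, so every accepting path has bounded length and L is finite.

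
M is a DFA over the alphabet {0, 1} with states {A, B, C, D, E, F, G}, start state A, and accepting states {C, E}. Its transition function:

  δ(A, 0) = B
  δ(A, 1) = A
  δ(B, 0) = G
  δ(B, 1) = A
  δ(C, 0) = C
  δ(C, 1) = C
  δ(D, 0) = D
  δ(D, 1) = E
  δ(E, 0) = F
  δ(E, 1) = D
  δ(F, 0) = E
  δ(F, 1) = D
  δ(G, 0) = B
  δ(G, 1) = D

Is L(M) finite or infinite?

State A is reachable from the start and can reach an accepting state, and it lies on the cycle A → A.
Traversing that cycle any number of times yields accepted strings of unbounded length, so the language is infinite.

infinite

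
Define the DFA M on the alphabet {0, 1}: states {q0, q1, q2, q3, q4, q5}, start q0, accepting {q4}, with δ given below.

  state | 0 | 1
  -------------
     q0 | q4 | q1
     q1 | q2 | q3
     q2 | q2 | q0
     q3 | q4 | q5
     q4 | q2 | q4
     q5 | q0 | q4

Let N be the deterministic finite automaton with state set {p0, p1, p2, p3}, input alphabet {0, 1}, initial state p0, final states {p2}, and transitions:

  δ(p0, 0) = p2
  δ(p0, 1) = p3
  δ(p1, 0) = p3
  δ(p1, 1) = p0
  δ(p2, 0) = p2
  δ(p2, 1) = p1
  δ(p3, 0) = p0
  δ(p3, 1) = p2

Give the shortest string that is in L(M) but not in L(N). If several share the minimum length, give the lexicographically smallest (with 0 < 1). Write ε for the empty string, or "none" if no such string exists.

The string 01 is accepted by M but not by N.
No shorter string lies in the difference, and 01 is the lexicographically first length-2 string in L(M) \ L(N).

01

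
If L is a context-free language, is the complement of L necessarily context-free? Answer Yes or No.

CFLs are closed under union, so if they were also closed under complement they would be closed under intersection by De Morgan (L₁ ∩ L₂ is the complement of the union of the complements). But {aⁿbⁿcᵐ} ∩ {aᵐbⁿcⁿ} = {aⁿbⁿcⁿ} is not context-free although both operands are.

No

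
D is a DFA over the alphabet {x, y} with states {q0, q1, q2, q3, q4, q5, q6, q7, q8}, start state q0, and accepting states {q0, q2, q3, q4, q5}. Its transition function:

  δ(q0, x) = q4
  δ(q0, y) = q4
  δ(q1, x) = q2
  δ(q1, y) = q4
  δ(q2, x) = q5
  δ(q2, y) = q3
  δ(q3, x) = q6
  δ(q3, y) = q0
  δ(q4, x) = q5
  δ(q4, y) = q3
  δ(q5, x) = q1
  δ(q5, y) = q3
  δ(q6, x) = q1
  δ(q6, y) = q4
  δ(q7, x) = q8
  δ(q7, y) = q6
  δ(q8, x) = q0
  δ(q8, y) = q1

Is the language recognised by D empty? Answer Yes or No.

No

The empty string ε is accepted: the run q0 ends in the accepting state q0.
Since at least one string is accepted, L(D) is not empty.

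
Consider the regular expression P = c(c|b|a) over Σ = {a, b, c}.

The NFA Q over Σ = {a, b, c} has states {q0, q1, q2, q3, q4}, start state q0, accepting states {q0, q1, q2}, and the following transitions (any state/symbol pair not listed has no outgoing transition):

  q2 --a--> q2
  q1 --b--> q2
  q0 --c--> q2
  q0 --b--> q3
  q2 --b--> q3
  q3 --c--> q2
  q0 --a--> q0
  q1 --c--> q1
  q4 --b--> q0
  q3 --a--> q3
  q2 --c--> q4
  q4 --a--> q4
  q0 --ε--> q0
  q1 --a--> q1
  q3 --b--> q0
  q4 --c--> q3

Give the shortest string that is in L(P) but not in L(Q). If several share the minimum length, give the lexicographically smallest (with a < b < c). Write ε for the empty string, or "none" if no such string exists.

cb

The string cb is accepted by P but not by Q.
No shorter string lies in the difference, and cb is the lexicographically first length-2 string in L(P) \ L(Q).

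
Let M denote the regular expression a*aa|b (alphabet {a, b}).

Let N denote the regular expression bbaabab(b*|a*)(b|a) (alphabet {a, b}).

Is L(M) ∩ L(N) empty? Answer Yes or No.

Yes

Converting the expression M to a DFA (subset construction, then merging equivalent states) gives the minimal DFA with states {m0, m1, m2, m3, m4}, start state m0, accepting states {m2, m3} and transitions m0: a→m1, b→m2; m1: a→m3, b→m4; m2: a→m4, b→m4; m3: a→m3, b→m4; m4: a→m4, b→m4.
Converting the expression N to a DFA (subset construction, then merging equivalent states) gives the minimal DFA with states {n0, n1, n2, n3, n4, n5, n6, n7, n8, n9, n10, n11}, start state n0, accepting states {n9, n10, n11} and transitions n0: a→n1, b→n2; n1: a→n1, b→n1; n2: a→n1, b→n3; n3: a→n4, b→n1; n4: a→n5, b→n1; n5: a→n1, b→n6; n6: a→n7, b→n1; n7: a→n1, b→n8; n8: a→n9, b→n10; n9: a→n9, b→n11; n10: a→n11, b→n10; n11: a→n1, b→n1.
Exploring the product automaton M × N from the start pair (m0, n0), following both machines on each input symbol, reaches 14 state pairs: (m0, n0), (m1, n1), (m2, n2), (m3, n1), (m4, n1), (m4, n3), (m4, n4), (m4, n5), (m4, n6), (m4, n7), (m4, n8), (m4, n9), (m4, n10), (m4, n11).
M accepts in {m2, m3} and N accepts in {n9, n10, n11}; no reachable pair has both components accepting, so no string drives both machines to acceptance simultaneously and L(M) ∩ L(N) = ∅.
So no string is accepted by both, and the intersection is empty.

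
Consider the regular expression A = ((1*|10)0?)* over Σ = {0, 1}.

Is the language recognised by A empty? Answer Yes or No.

The empty string ε matches the expression, so it belongs to L(A).
Since L(A) contains at least one string, it is not empty.

No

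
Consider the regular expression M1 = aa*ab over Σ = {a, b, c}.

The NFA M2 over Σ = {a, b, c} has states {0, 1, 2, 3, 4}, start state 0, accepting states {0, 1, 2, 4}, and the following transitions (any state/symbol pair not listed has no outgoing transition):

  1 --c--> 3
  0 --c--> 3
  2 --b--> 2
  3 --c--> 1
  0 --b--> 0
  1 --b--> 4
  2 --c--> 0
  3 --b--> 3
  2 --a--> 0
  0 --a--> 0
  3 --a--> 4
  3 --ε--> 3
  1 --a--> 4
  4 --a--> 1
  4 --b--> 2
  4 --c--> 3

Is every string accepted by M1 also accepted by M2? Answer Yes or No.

Yes

Converting the expression M1 to a DFA (subset construction, then merging equivalent states) gives the minimal DFA with states {r0, r1, r2, r3, r4}, start state r0, accepting states {r4} and transitions r0: a→r1, b→r2, c→r2; r1: a→r3, b→r2, c→r2; r2: a→r2, b→r2, c→r2; r3: a→r3, b→r4, c→r2; r4: a→r2, b→r2, c→r2.
Exploring the product automaton M1 × M2 from the start pair (r0, 0), following both machines on each input symbol, reaches 9 state pairs: (r0, 0), (r1, 0), (r2, 0), (r2, 3), (r3, 0), (r2, 4), (r2, 1), (r4, 0), (r2, 2).
M1 accepts in {r4} and M2 accepts in {0, 1, 2, 4}. The reachable pairs whose M1-component is accepting are (r4, 0); in each of them the M2-component is accepting too, so the product for L(M1) \ L(M2) (M1-component accepting, M2-component rejecting) has no reachable accepting pair and the difference is empty.
Hence every string in L(M1) is also in L(M2).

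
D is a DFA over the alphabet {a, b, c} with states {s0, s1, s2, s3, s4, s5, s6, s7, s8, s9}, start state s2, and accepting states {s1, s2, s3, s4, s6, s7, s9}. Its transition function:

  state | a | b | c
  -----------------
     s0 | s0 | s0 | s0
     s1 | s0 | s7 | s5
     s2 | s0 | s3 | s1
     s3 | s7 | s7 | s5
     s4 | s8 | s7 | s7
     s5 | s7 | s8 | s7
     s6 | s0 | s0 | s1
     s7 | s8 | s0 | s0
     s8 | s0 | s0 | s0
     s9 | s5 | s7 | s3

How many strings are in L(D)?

10

The useful subgraph on states {s1, s2, s3, s5, s7} is acyclic, so L(D) is finite; the longest accepting path visits 4 useful states, giving maximum string length 3.
Counting accepting paths from s2 by length: 1 of length 0, 2 of length 1, 3 of length 2, 4 of length 3. Total 10.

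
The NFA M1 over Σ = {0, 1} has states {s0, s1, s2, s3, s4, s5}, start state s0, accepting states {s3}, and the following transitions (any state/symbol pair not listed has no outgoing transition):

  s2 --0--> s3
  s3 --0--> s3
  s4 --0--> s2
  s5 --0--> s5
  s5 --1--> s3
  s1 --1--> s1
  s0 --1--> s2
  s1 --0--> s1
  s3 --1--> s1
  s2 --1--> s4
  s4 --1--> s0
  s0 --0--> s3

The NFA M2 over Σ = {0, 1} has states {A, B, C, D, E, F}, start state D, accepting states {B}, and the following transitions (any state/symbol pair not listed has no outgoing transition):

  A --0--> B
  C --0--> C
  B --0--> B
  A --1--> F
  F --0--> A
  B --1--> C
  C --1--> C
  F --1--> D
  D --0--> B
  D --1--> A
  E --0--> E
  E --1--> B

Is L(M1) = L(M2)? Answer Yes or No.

Exploring the product automaton M1 × M2 from the start pair (s0, D), following both machines on each input symbol, reaches 5 state pairs: (s0, D), (s3, B), (s2, A), (s1, C), (s4, F).
M1 accepts in {s3} and M2 accepts in {B}. In every reachable pair the two components are either both accepting — (s3, B) — or both non-accepting, so no string is accepted by exactly one of the machines: L(M1) \ L(M2) and L(M2) \ L(M1) are both empty.
Hence every string is accepted by M1 iff it is accepted by M2, and the two languages coincide.

Yes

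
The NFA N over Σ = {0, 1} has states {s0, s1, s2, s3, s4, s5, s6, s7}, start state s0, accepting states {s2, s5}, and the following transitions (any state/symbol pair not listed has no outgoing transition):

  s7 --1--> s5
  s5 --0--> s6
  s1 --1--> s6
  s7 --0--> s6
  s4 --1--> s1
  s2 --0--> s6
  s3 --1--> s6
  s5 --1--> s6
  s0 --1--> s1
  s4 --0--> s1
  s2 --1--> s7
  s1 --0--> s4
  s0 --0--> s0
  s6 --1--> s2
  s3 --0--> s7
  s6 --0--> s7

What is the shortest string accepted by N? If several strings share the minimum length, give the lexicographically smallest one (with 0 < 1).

111

A breadth-first search from s0 reaches an accepting state first via the path s0 → s1 → s6 → s2 on input 111.
No string of length < 3 is accepted (BFS exhausts all shorter strings without reaching an accepting state), and 111 is the lexicographically least accepting string of length 3.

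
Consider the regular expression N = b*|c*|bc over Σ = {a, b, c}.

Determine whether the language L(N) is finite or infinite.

The expression contains a Kleene star applied to a subexpression that matches at least one nonempty string, so it matches strings of unbounded length.
Hence L(N) is infinite.

infinite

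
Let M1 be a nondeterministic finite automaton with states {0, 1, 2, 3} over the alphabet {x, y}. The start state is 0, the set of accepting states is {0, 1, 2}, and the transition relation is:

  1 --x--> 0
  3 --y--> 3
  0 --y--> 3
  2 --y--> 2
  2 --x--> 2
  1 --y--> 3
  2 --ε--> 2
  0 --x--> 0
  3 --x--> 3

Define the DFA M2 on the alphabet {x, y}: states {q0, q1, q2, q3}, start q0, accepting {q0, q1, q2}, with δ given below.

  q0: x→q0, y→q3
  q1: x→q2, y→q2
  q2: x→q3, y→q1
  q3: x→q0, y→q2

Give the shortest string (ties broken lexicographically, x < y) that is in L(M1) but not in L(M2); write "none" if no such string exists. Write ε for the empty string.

Exploring the product automaton M1 × M2 from the start pair (0, q0), following both machines on each input symbol, reaches 5 state pairs: (0, q0), (3, q3), (3, q0), (3, q2), (3, q1).
M1 accepts in {0, 1, 2} and M2 accepts in {q0, q1, q2}. The reachable pairs whose M1-component is accepting are (0, q0); in each of them the M2-component is accepting too, so the product for L(M1) \ L(M2) (M1-component accepting, M2-component rejecting) has no reachable accepting pair and the difference is empty.
So every string accepted by M1 is also accepted by M2: L(M1) \ L(M2) = ∅ and there is no such string.

none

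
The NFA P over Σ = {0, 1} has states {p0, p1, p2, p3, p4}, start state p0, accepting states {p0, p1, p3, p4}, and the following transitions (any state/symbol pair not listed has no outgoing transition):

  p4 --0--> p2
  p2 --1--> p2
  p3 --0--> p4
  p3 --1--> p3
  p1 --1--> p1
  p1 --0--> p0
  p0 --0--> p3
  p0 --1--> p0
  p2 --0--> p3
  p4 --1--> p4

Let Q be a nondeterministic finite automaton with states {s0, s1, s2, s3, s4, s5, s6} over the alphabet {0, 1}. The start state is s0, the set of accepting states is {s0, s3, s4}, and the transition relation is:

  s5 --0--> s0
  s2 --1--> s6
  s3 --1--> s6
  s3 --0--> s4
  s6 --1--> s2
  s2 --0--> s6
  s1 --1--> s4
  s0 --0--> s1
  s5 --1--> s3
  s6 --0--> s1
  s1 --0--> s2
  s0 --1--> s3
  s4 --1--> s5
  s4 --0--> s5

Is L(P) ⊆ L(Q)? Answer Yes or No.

The string 0 is in L(P) but not in L(Q).
So L(P) ⊄ L(Q).

No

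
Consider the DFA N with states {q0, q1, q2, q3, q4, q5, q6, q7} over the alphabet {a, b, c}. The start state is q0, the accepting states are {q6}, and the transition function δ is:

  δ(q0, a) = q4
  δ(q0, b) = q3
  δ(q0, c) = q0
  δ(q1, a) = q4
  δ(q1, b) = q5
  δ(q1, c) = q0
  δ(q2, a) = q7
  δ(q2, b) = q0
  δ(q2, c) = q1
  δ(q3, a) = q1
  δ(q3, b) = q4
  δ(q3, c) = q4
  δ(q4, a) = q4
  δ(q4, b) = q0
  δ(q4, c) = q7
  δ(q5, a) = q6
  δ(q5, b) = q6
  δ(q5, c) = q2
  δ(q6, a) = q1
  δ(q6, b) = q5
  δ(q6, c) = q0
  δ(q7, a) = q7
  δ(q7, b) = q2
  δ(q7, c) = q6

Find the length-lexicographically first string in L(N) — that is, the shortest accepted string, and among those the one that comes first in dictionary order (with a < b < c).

acc

A breadth-first search from q0 reaches an accepting state first via the path q0 → q4 → q7 → q6 on input acc.
No string of length < 3 is accepted (BFS exhausts all shorter strings without reaching an accepting state), and acc is the lexicographically least accepting string of length 3.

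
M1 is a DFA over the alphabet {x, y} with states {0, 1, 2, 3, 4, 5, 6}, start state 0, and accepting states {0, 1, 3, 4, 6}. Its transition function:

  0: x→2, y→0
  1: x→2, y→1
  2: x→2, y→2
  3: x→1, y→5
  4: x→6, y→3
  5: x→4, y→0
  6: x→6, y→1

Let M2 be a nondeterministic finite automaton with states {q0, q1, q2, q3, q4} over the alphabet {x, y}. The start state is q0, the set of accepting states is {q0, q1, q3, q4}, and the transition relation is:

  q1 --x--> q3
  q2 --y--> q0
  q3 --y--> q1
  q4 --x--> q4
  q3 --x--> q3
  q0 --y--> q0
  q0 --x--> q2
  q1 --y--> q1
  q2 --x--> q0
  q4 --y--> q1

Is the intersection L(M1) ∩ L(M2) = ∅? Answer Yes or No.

The empty string ε is accepted by both M1 and M2.
Hence L(M1) ∩ L(M2) ≠ ∅.

No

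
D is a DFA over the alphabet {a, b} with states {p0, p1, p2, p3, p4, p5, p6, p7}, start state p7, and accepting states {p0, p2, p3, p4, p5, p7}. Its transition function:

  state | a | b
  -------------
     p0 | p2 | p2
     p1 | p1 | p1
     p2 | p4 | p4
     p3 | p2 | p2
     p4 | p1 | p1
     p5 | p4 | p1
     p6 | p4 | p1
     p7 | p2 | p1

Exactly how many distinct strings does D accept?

The useful subgraph on states {p2, p4, p7} is acyclic, so L(D) is finite; the longest accepting path visits 3 useful states, giving maximum string length 2.
Counting accepting paths from p7 by length: 1 of length 0, 1 of length 1, 2 of length 2. Total 4.

4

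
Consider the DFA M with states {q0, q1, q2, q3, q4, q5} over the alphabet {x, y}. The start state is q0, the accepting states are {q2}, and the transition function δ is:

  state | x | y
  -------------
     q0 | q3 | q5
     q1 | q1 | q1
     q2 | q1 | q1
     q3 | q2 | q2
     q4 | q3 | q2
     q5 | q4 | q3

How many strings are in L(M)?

7

The useful subgraph on states {q0, q2, q3, q4, q5} is acyclic, so L(M) is finite; the longest accepting path visits 5 useful states, giving maximum string length 4.
Counting accepting paths from q0 by length: 2 of length 2, 3 of length 3, 2 of length 4. Total 7.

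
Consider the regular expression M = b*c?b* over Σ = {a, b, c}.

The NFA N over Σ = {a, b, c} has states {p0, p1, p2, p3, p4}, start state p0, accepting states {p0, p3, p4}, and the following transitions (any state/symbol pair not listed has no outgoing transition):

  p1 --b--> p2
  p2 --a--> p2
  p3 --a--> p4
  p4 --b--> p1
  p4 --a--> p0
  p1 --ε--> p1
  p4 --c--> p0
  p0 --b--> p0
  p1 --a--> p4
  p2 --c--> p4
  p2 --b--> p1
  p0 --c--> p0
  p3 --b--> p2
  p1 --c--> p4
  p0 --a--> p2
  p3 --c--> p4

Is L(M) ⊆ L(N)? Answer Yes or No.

Yes

Converting the expression M to a DFA (subset construction, then merging equivalent states) gives the minimal DFA with states {m0, m1, m2}, start state m0, accepting states {m0, m2} and transitions m0: a→m1, b→m0, c→m2; m1: a→m1, b→m1, c→m1; m2: a→m1, b→m2, c→m1.
Exploring the product automaton M × N from the start pair (m0, p0), following both machines on each input symbol, reaches 6 state pairs: (m0, p0), (m1, p2), (m2, p0), (m1, p1), (m1, p4), (m1, p0).
M accepts in {m0, m2} and N accepts in {p0, p3, p4}. The reachable pairs whose M-component is accepting are (m0, p0), (m2, p0); in each of them the N-component is accepting too, so the product for L(M) \ L(N) (M-component accepting, N-component rejecting) has no reachable accepting pair and the difference is empty.
Hence every string in L(M) is also in L(N).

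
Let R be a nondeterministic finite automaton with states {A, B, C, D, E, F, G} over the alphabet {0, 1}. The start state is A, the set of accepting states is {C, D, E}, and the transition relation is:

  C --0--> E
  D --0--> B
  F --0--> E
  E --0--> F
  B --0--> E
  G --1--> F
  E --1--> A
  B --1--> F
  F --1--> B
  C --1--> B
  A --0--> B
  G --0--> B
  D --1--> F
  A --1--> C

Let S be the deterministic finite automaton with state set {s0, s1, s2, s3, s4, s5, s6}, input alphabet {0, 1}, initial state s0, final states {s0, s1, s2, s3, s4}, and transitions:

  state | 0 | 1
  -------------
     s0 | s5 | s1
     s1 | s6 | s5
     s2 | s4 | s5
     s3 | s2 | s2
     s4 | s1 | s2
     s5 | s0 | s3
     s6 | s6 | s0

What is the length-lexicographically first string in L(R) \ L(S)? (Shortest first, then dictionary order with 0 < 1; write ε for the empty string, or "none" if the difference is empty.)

The string 10 is accepted by R but not by S.
No shorter string lies in the difference, and 10 is the lexicographically first length-2 string in L(R) \ L(S).

10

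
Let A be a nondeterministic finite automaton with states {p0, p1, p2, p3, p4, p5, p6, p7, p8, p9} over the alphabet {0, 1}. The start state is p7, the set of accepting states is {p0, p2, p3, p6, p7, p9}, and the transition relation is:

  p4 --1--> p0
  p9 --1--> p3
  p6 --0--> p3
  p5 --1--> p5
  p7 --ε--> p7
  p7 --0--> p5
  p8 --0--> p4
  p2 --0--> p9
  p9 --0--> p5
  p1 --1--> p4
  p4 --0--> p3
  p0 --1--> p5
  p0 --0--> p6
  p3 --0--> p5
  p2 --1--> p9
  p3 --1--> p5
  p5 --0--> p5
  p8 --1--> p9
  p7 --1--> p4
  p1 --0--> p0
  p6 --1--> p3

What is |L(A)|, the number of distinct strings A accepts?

6

The useful subgraph on states {p0, p3, p4, p6, p7} is acyclic, so L(A) is finite; the longest accepting path visits 5 useful states, giving maximum string length 4.
Counting accepting paths from p7 by length: 1 of length 0, 2 of length 2, 1 of length 3, 2 of length 4. Total 6.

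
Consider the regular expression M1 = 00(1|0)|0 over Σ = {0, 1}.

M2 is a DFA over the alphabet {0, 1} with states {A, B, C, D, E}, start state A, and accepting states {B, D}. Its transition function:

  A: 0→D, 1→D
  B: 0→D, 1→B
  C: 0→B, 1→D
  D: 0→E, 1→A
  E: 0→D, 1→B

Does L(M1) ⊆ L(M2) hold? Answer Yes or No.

Yes

Converting the expression M1 to a DFA (subset construction, then merging equivalent states) gives the minimal DFA with states {r0, r1, r2, r3, r4}, start state r0, accepting states {r1, r4} and transitions r0: 0→r1, 1→r2; r1: 0→r3, 1→r2; r2: 0→r2, 1→r2; r3: 0→r4, 1→r4; r4: 0→r2, 1→r2.
Exploring the product automaton M1 × M2 from the start pair (r0, A), following both machines on each input symbol, reaches 9 state pairs: (r0, A), (r1, D), (r2, D), (r3, E), (r2, A), (r2, E), (r4, D), (r4, B), (r2, B).
M1 accepts in {r1, r4} and M2 accepts in {B, D}. The reachable pairs whose M1-component is accepting are (r1, D), (r4, D), (r4, B); in each of them the M2-component is accepting too, so the product for L(M1) \ L(M2) (M1-component accepting, M2-component rejecting) has no reachable accepting pair and the difference is empty.
Hence every string in L(M1) is also in L(M2).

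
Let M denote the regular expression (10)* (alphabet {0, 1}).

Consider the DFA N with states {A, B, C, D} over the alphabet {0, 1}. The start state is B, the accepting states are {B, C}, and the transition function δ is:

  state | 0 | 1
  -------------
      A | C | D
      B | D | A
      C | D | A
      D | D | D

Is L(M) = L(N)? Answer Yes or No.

Yes

Converting the expression M to a DFA (subset construction, then merging equivalent states) gives the minimal DFA with states {m0, m1, m2}, start state m0, accepting states {m0} and transitions m0: 0→m1, 1→m2; m1: 0→m1, 1→m1; m2: 0→m0, 1→m1.
Exploring the product automaton M × N from the start pair (m0, B), following both machines on each input symbol, reaches 4 state pairs: (m0, B), (m1, D), (m2, A), (m0, C).
M accepts in {m0} and N accepts in {B, C}. In every reachable pair the two components are either both accepting — (m0, B), (m0, C) — or both non-accepting, so no string is accepted by exactly one of the machines: L(M) \ L(N) and L(N) \ L(M) are both empty.
Hence every string is accepted by M iff it is accepted by N, and the two languages coincide.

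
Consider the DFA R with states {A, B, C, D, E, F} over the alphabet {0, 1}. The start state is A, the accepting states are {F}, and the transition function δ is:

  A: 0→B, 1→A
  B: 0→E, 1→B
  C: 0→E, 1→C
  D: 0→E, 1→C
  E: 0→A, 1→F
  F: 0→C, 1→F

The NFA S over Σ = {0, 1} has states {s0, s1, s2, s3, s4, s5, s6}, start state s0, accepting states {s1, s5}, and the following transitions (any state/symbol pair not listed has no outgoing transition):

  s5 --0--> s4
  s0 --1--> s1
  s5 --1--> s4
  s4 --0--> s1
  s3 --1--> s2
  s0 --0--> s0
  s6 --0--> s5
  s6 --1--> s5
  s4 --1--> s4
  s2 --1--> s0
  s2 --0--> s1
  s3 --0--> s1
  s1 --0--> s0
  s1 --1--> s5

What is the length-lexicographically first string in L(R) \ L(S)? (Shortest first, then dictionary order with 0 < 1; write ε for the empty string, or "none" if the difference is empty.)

The string 00111 is accepted by R but not by S.
No shorter string lies in the difference, and 00111 is the lexicographically first length-5 string in L(R) \ L(S).

00111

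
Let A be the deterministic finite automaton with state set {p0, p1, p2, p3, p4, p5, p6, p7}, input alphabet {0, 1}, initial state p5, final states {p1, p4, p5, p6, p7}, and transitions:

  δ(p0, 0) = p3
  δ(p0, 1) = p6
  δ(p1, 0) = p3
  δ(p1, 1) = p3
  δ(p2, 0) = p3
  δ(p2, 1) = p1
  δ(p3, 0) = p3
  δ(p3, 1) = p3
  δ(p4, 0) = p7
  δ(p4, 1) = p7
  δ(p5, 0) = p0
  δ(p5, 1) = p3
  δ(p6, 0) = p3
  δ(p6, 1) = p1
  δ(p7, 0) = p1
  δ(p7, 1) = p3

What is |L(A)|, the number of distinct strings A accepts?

The useful subgraph on states {p0, p1, p5, p6} is acyclic, so L(A) is finite; the longest accepting path visits 4 useful states, giving maximum string length 3.
Counting accepting paths from p5 by length: 1 of length 0, 1 of length 2, 1 of length 3. Total 3.

3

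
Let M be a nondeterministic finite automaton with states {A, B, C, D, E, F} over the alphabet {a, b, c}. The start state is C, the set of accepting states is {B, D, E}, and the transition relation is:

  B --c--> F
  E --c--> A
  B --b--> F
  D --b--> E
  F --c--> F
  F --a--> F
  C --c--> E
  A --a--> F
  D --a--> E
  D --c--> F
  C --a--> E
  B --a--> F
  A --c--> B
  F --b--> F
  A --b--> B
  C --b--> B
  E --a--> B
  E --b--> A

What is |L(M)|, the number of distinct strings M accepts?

The useful subgraph on states {A, B, C, E} is acyclic, so L(M) is finite; the longest accepting path visits 4 useful states, giving maximum string length 3.
Counting accepting paths from C by length: 3 of length 1, 2 of length 2, 8 of length 3. Total 13.

13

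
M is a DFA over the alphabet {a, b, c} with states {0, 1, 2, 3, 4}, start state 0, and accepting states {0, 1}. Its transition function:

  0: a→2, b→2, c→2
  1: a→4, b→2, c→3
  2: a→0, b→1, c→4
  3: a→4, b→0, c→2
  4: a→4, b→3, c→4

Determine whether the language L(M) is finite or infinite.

infinite

State 0 is reachable from the start and can reach an accepting state, and it lies on the cycle 0 → 2 → 0.
Traversing that cycle any number of times yields accepted strings of unbounded length, so the language is infinite.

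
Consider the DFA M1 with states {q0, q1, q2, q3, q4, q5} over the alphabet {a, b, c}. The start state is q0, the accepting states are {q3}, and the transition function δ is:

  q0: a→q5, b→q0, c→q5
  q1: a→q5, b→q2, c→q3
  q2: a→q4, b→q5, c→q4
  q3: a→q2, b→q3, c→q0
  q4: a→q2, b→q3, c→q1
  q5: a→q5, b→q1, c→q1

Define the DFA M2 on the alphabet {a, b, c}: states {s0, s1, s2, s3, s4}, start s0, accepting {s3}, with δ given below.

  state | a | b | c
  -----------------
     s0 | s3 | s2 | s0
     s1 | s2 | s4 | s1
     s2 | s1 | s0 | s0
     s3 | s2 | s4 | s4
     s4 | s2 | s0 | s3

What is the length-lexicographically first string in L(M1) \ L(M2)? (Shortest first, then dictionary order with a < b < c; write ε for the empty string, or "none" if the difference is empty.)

cbc

The string cbc is accepted by M1 but not by M2.
No shorter string lies in the difference, and cbc is the lexicographically first length-3 string in L(M1) \ L(M2).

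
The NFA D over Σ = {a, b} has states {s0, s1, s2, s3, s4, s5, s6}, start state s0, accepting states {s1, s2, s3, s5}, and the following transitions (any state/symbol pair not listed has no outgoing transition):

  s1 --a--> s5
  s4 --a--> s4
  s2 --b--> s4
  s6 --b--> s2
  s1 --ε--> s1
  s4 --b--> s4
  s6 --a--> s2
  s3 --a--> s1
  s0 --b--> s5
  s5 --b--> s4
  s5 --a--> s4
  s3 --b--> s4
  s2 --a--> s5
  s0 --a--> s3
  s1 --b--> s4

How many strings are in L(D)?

4

The useful subgraph on states {s0, s1, s3, s5} is acyclic, so L(D) is finite; the longest accepting path visits 4 useful states, giving maximum string length 3.
Counting accepting paths from s0 by length: 2 of length 1, 1 of length 2, 1 of length 3. Total 4.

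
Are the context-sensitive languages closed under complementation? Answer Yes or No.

Yes

The context-sensitive languages are exactly NSPACE(n), and by the Immerman–Szelepcsényi theorem nondeterministic space classes (from log n up) are closed under complement.
So the context-sensitive languages are closed under complement.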